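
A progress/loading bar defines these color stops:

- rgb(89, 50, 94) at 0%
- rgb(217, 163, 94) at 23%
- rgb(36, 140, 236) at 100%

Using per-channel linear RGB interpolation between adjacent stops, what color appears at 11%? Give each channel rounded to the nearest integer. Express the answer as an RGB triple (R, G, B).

(150, 104, 94)

11% lies between the 0% and 23% stops, so the local fraction is t = (11 − 0)/(23 − 0) = 11/23 ≈ 0.4783.
R = 89 + 0.4783 × (217 − 89) = 150.222 → 150
G = 50 + 0.4783 × (163 − 50) = 104.048 → 104
B = 94 + 0.4783 × (94 − 94) = 94 → 94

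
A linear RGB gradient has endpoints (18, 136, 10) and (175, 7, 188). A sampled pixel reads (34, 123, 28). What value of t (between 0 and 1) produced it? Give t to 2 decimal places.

Invert the lerp on the B channel (largest span, 178): t = (28 − 10) / (188 − 10) = 18/178 = 0.10112.
Check on R: (34 − 18)/(175 − 18) = 0.1019 ✓

0.10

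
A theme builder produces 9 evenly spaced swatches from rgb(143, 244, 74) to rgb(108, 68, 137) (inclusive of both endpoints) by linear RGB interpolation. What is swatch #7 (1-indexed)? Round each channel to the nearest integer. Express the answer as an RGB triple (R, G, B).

With 9 swatches and endpoints inclusive, swatch 7 sits at t = (7 − 1)/(9 − 1) = 6/8 ≈ 0.75.
R = 143 + 0.75 × (108 − 143) = 116.75 → 117
G = 244 + 0.75 × (68 − 244) = 112 → 112
B = 74 + 0.75 × (137 − 74) = 121.25 → 121

(117, 112, 121)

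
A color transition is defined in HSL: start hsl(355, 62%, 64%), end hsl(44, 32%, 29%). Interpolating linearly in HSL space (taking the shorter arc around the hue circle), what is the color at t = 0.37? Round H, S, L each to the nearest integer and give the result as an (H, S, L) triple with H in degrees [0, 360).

Hue: 44 − 355 = -311°, but |-311| > 180 so the shorter arc goes the other way: Δh = -311 + 360 = 49°.
H = 355 + 0.37 × (49) = 373.13 → 373 → 373 mod 360 = 13°
S = 62 + 0.37 × (32 − 62) = 50.9 → 51%
L = 64 + 0.37 × (29 − 64) = 51.05 → 51%

(13, 51, 51)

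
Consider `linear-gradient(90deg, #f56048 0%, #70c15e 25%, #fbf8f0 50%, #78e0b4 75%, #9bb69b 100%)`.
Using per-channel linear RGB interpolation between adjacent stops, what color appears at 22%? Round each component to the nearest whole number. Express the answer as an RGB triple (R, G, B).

22% lies between the 0% and 25% stops, so the local fraction is t = (22 − 0)/(25 − 0) = 22/25 ≈ 0.88.
#f56048 → (245, 96, 72); #70c15e → (112, 193, 94).
R = 245 + 0.88 × (112 − 245) = 127.96 → 128
G = 96 + 0.88 × (193 − 96) = 181.36 → 181
B = 72 + 0.88 × (94 − 72) = 91.36 → 91

(128, 181, 91)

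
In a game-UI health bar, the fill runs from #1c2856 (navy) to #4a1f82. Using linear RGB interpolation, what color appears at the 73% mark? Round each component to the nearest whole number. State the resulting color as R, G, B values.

(62, 33, 118)

#1c2856 → (28, 40, 86); #4a1f82 → (74, 31, 130).
73% corresponds to t = 0.73.
R = 28 + 0.73 × (74 − 28) = 28 + 0.73 × 46 = 61.58 → 62
G = 40 + 0.73 × (31 − 40) = 40 + 0.73 × -9 = 33.43 → 33
B = 86 + 0.73 × (130 − 86) = 86 + 0.73 × 44 = 118.12 → 118
So the blended color is (62, 33, 118), about #3e2176.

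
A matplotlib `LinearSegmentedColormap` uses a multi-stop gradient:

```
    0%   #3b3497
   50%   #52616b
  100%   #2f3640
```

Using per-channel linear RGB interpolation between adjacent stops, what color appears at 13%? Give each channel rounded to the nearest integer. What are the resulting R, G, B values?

(65, 64, 140)

13% lies between the 0% and 50% stops, so the local fraction is t = (13 − 0)/(50 − 0) = 13/50 ≈ 0.26.
#3b3497 → (59, 52, 151); #52616b → (82, 97, 107).
R = 59 + 0.26 × (82 − 59) = 64.98 → 65
G = 52 + 0.26 × (97 − 52) = 63.7 → 64
B = 151 + 0.26 × (107 − 151) = 139.56 → 140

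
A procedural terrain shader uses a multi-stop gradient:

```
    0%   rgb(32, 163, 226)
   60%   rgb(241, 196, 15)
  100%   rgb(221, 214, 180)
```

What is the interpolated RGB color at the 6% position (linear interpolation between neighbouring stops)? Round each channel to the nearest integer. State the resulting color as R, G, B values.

(53, 166, 205)

6% lies between the 0% and 60% stops, so the local fraction is t = (6 − 0)/(60 − 0) = 6/60 ≈ 0.1.
R = 32 + 0.1 × (241 − 32) = 52.9 → 53
G = 163 + 0.1 × (196 − 163) = 166.3 → 166
B = 226 + 0.1 × (15 − 226) = 204.9 → 205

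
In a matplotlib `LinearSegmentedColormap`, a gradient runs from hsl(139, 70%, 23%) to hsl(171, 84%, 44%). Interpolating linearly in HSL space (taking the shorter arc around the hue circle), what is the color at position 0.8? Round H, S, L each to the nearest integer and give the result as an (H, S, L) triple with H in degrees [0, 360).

Hue arc: Δh = 171 − 139 = 32° (|Δh| ≤ 180, already the shorter path).
H = 139 + 0.8 × (32) = 164.6 → 165°
S = 70 + 0.8 × (84 − 70) = 81.2 → 81%
L = 23 + 0.8 × (44 − 23) = 39.8 → 40%

(165, 81, 40)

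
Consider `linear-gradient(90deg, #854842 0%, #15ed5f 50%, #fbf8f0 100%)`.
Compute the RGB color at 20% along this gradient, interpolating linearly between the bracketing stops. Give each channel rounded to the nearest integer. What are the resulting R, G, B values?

(88, 138, 78)

20% lies between the 0% and 50% stops, so the local fraction is t = (20 − 0)/(50 − 0) = 20/50 ≈ 0.4.
#854842 → (133, 72, 66); #15ed5f → (21, 237, 95).
R = 133 + 0.4 × (21 − 133) = 88.2 → 88
G = 72 + 0.4 × (237 − 72) = 138 → 138
B = 66 + 0.4 × (95 − 66) = 77.6 → 78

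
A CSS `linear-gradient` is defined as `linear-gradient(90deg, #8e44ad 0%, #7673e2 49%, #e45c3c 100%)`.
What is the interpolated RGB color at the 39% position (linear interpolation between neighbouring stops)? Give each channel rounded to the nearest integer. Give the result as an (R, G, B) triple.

39% lies between the 0% and 49% stops, so the local fraction is t = (39 − 0)/(49 − 0) = 39/49 ≈ 0.7959.
#8e44ad → (142, 68, 173); #7673e2 → (118, 115, 226).
R = 142 + 0.7959 × (118 − 142) = 122.898 → 123
G = 68 + 0.7959 × (115 − 68) = 105.407 → 105
B = 173 + 0.7959 × (226 − 173) = 215.183 → 215

(123, 105, 215)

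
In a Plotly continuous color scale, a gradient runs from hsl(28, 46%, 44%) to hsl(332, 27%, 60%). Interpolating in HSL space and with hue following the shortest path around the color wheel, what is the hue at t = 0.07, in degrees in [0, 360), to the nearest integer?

24

Hue: 332 − 28 = 304°, but |304| > 180 so the shorter arc goes the other way: Δh = 304 − 360 = -56°.
H = 28 + 0.07 × (-56) = 24.08 → 24°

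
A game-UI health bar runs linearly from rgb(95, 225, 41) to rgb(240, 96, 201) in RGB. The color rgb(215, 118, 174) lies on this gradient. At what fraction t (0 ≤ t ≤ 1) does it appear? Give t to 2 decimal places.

0.83

Invert the lerp on the B channel (largest span, 160): t = (174 − 41) / (201 − 41) = 133/160 = 0.83125.
Check on R: (215 − 95)/(240 − 95) = 0.8276 ✓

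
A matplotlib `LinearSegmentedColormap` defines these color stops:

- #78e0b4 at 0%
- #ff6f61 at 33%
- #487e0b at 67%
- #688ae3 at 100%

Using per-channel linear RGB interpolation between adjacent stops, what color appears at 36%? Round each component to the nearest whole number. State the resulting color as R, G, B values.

36% lies between the 33% and 67% stops, so the local fraction is t = (36 − 33)/(67 − 33) = 3/34 ≈ 0.0882.
#ff6f61 → (255, 111, 97); #487e0b → (72, 126, 11).
R = 255 + 0.0882 × (72 − 255) = 238.859 → 239
G = 111 + 0.0882 × (126 − 111) = 112.323 → 112
B = 97 + 0.0882 × (11 − 97) = 89.415 → 89

(239, 112, 89)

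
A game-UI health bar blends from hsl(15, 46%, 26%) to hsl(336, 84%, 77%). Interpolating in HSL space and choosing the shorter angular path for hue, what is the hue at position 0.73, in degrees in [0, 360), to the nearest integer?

347

Hue: 336 − 15 = 321°, but |321| > 180 so the shorter arc goes the other way: Δh = 321 − 360 = -39°.
H = 15 + 0.73 × (-39) = -13.47 → -13 → -13 mod 360 = 347°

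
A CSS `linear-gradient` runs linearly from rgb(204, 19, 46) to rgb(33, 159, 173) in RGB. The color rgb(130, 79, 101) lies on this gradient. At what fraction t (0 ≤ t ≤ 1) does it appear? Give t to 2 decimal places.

0.43

Invert the lerp on the R channel (largest span, 171): t = (130 − 204) / (33 − 204) = -74/-171 = 0.43275.
Check on G: (79 − 19)/(159 − 19) = 0.4286 ✓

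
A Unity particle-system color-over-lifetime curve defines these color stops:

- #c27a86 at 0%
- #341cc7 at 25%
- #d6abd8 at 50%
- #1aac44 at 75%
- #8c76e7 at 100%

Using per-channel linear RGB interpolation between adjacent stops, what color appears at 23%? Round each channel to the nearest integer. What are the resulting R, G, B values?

(63, 36, 194)

23% lies between the 0% and 25% stops, so the local fraction is t = (23 − 0)/(25 − 0) = 23/25 ≈ 0.92.
#c27a86 → (194, 122, 134); #341cc7 → (52, 28, 199).
R = 194 + 0.92 × (52 − 194) = 63.36 → 63
G = 122 + 0.92 × (28 − 122) = 35.52 → 36
B = 134 + 0.92 × (199 − 134) = 193.8 → 194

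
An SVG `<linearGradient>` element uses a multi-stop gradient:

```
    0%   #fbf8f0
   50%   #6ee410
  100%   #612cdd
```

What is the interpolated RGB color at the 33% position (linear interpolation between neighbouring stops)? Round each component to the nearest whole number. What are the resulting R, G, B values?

(158, 235, 92)

33% lies between the 0% and 50% stops, so the local fraction is t = (33 − 0)/(50 − 0) = 33/50 ≈ 0.66.
#fbf8f0 → (251, 248, 240); #6ee410 → (110, 228, 16).
R = 251 + 0.66 × (110 − 251) = 157.94 → 158
G = 248 + 0.66 × (228 − 248) = 234.8 → 235
B = 240 + 0.66 × (16 − 240) = 92.16 → 92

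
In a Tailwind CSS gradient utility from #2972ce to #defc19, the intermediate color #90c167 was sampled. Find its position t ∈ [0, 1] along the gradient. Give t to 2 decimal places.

0.57

Invert the lerp on the R channel (largest span, 181): t = (144 − 41) / (222 − 41) = 103/181 = 0.56906.
Check on G: (193 − 114)/(252 − 114) = 0.5725 ✓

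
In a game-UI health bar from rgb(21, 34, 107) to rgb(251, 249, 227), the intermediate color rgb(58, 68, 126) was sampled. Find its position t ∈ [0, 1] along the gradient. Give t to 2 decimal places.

0.16

Invert the lerp on the R channel (largest span, 230): t = (58 − 21) / (251 − 21) = 37/230 = 0.16087.
Check on G: (68 − 34)/(249 − 34) = 0.1581 ✓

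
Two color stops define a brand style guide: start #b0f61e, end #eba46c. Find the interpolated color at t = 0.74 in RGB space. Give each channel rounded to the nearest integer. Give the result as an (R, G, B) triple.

#b0f61e → (176, 246, 30); #eba46c → (235, 164, 108).
R = 176 + 0.74 × (235 − 176) = 176 + 0.74 × 59 = 219.66 → 220
G = 246 + 0.74 × (164 − 246) = 246 + 0.74 × -82 = 185.32 → 185
B = 30 + 0.74 × (108 − 30) = 30 + 0.74 × 78 = 87.72 → 88
So the blended color is (220, 185, 88), about #dcb958.

(220, 185, 88)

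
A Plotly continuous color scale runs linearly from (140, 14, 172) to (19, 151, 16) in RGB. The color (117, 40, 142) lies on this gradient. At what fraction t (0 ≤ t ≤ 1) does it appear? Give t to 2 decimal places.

0.19

Invert the lerp on the B channel (largest span, 156): t = (142 − 172) / (16 − 172) = -30/-156 = 0.19231.
Check on R: (117 − 140)/(19 − 140) = 0.1901 ✓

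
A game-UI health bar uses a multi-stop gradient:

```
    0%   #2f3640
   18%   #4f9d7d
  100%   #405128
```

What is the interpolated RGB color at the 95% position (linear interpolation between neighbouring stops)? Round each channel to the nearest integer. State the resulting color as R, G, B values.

95% lies between the 18% and 100% stops, so the local fraction is t = (95 − 18)/(100 − 18) = 77/82 ≈ 0.939.
#4f9d7d → (79, 157, 125); #405128 → (64, 81, 40).
R = 79 + 0.939 × (64 − 79) = 64.915 → 65
G = 157 + 0.939 × (81 − 157) = 85.636 → 86
B = 125 + 0.939 × (40 − 125) = 45.185 → 45

(65, 86, 45)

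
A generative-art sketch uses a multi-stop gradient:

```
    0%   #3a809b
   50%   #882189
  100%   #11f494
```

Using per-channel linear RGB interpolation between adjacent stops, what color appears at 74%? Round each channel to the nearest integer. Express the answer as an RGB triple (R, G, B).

(79, 134, 142)

74% lies between the 50% and 100% stops, so the local fraction is t = (74 − 50)/(100 − 50) = 24/50 ≈ 0.48.
#882189 → (136, 33, 137); #11f494 → (17, 244, 148).
R = 136 + 0.48 × (17 − 136) = 78.88 → 79
G = 33 + 0.48 × (244 − 33) = 134.28 → 134
B = 137 + 0.48 × (148 − 137) = 142.28 → 142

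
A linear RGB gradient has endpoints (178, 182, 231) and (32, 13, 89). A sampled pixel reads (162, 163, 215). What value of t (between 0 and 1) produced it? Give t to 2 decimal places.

0.11

Invert the lerp on the G channel (largest span, 169): t = (163 − 182) / (13 − 182) = -19/-169 = 0.11243.
Check on R: (162 − 178)/(32 − 178) = 0.1096 ✓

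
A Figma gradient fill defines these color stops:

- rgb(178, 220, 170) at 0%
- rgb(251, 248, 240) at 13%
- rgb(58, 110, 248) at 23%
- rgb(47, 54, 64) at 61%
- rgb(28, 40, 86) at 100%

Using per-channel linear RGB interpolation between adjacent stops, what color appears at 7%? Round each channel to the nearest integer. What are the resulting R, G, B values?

7% lies between the 0% and 13% stops, so the local fraction is t = (7 − 0)/(13 − 0) = 7/13 ≈ 0.5385.
R = 178 + 0.5385 × (251 − 178) = 217.31 → 217
G = 220 + 0.5385 × (248 − 220) = 235.078 → 235
B = 170 + 0.5385 × (240 − 170) = 207.695 → 208

(217, 235, 208)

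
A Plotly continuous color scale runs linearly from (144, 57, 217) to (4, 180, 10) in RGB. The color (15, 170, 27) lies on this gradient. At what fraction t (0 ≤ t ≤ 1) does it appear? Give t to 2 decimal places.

Invert the lerp on the B channel (largest span, 207): t = (27 − 217) / (10 − 217) = -190/-207 = 0.91787.
Check on R: (15 − 144)/(4 − 144) = 0.9214 ✓

0.92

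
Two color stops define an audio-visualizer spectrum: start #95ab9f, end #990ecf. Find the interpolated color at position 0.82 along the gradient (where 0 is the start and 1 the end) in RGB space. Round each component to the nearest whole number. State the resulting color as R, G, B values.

(152, 42, 198)

#95ab9f → (149, 171, 159); #990ecf → (153, 14, 207).
R = 149 + 0.82 × (153 − 149) = 149 + 0.82 × 4 = 152.28 → 152
G = 171 + 0.82 × (14 − 171) = 171 + 0.82 × -157 = 42.26 → 42
B = 159 + 0.82 × (207 − 159) = 159 + 0.82 × 48 = 198.36 → 198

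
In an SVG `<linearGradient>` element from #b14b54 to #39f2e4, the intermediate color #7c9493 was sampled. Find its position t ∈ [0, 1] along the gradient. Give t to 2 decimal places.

Invert the lerp on the G channel (largest span, 167): t = (148 − 75) / (242 − 75) = 73/167 = 0.43713.
Check on R: (124 − 177)/(57 − 177) = 0.4417 ✓

0.44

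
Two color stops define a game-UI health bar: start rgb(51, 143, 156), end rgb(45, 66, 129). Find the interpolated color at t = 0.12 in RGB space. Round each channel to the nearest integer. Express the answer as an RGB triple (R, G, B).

R = 51 + 0.12 × (45 − 51) = 51 + 0.12 × -6 = 50.28 → 50
G = 143 + 0.12 × (66 − 143) = 143 + 0.12 × -77 = 133.76 → 134
B = 156 + 0.12 × (129 − 156) = 156 + 0.12 × -27 = 152.76 → 153

(50, 134, 153)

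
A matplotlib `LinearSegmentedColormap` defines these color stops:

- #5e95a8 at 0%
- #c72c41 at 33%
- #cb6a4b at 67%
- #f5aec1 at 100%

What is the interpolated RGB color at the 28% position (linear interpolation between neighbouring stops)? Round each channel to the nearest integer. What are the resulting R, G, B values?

(183, 60, 81)

28% lies between the 0% and 33% stops, so the local fraction is t = (28 − 0)/(33 − 0) = 28/33 ≈ 0.8485.
#5e95a8 → (94, 149, 168); #c72c41 → (199, 44, 65).
R = 94 + 0.8485 × (199 − 94) = 183.093 → 183
G = 149 + 0.8485 × (44 − 149) = 59.907 → 60
B = 168 + 0.8485 × (65 − 168) = 80.605 → 81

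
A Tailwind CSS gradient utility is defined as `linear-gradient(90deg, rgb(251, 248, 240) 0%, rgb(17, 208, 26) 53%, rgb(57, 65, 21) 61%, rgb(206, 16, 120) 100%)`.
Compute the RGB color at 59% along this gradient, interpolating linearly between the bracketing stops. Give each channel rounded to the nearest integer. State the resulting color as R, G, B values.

59% lies between the 53% and 61% stops, so the local fraction is t = (59 − 53)/(61 − 53) = 6/8 ≈ 0.75.
R = 17 + 0.75 × (57 − 17) = 47 → 47
G = 208 + 0.75 × (65 − 208) = 100.75 → 101
B = 26 + 0.75 × (21 − 26) = 22.25 → 22

(47, 101, 22)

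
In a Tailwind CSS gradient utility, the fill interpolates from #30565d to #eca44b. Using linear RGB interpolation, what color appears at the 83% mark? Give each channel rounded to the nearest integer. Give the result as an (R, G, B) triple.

#30565d → (48, 86, 93); #eca44b → (236, 164, 75).
83% corresponds to t = 0.83.
R = 48 + 0.83 × (236 − 48) = 48 + 0.83 × 188 = 204.04 → 204
G = 86 + 0.83 × (164 − 86) = 86 + 0.83 × 78 = 150.74 → 151
B = 93 + 0.83 × (75 − 93) = 93 + 0.83 × -18 = 78.06 → 78
So the blended color is (204, 151, 78), about #cc974e.

(204, 151, 78)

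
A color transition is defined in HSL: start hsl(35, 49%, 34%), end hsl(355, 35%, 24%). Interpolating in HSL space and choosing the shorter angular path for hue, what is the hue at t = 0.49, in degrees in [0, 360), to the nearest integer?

15

Hue: 355 − 35 = 320°, but |320| > 180 so the shorter arc goes the other way: Δh = 320 − 360 = -40°.
H = 35 + 0.49 × (-40) = 15.4 → 15°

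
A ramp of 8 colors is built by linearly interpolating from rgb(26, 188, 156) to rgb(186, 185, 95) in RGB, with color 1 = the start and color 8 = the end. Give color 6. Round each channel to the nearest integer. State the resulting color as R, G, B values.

With 8 swatches and endpoints inclusive, swatch 6 sits at t = (6 − 1)/(8 − 1) = 5/7 ≈ 0.7143.
R = 26 + 0.7143 × (186 − 26) = 140.288 → 140
G = 188 + 0.7143 × (185 − 188) = 185.857 → 186
B = 156 + 0.7143 × (95 − 156) = 112.428 → 112

(140, 186, 112)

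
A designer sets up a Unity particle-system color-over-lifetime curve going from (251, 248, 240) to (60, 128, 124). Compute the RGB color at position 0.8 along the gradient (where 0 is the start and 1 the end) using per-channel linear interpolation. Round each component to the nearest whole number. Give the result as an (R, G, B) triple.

R = 251 + 0.8 × (60 − 251) = 251 + 0.8 × -191 = 98.2 → 98
G = 248 + 0.8 × (128 − 248) = 248 + 0.8 × -120 = 152 → 152
B = 240 + 0.8 × (124 − 240) = 240 + 0.8 × -116 = 147.2 → 147

(98, 152, 147)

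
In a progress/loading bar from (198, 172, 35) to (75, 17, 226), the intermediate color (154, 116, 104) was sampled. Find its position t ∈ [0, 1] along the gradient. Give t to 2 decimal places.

Invert the lerp on the B channel (largest span, 191): t = (104 − 35) / (226 − 35) = 69/191 = 0.36126.
Check on R: (154 − 198)/(75 − 198) = 0.3577 ✓

0.36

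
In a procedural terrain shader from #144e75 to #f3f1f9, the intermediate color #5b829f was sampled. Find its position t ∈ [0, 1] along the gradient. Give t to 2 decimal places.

0.32

Invert the lerp on the R channel (largest span, 223): t = (91 − 20) / (243 − 20) = 71/223 = 0.31839.
Check on G: (130 − 78)/(241 − 78) = 0.319 ✓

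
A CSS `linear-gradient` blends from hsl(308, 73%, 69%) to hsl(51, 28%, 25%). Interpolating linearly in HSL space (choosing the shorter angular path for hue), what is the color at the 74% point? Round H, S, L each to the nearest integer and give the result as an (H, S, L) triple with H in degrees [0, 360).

Hue: 51 − 308 = -257°, but |-257| > 180 so the shorter arc goes the other way: Δh = -257 + 360 = 103°.
H = 308 + 0.74 × (103) = 384.22 → 384 → 384 mod 360 = 24°
S = 73 + 0.74 × (28 − 73) = 39.7 → 40%
L = 69 + 0.74 × (25 − 69) = 36.44 → 36%

(24, 40, 36)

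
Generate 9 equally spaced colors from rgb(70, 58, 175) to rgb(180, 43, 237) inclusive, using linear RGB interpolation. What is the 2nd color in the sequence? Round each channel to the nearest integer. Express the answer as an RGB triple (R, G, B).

(84, 56, 183)

With 9 swatches and endpoints inclusive, swatch 2 sits at t = (2 − 1)/(9 − 1) = 1/8 ≈ 0.125.
R = 70 + 0.125 × (180 − 70) = 83.75 → 84
G = 58 + 0.125 × (43 − 58) = 56.125 → 56
B = 175 + 0.125 × (237 − 175) = 182.75 → 183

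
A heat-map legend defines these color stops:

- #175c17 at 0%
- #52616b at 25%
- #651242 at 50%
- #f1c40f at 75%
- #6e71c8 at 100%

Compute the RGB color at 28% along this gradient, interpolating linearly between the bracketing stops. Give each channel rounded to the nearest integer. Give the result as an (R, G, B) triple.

(84, 88, 102)

28% lies between the 25% and 50% stops, so the local fraction is t = (28 − 25)/(50 − 25) = 3/25 ≈ 0.12.
#52616b → (82, 97, 107); #651242 → (101, 18, 66).
R = 82 + 0.12 × (101 − 82) = 84.28 → 84
G = 97 + 0.12 × (18 − 97) = 87.52 → 88
B = 107 + 0.12 × (66 − 107) = 102.08 → 102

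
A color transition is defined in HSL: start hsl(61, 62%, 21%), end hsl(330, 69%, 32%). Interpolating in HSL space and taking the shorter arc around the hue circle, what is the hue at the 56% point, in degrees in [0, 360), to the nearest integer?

Hue: 330 − 61 = 269°, but |269| > 180 so the shorter arc goes the other way: Δh = 269 − 360 = -91°.
H = 61 + 0.56 × (-91) = 10.04 → 10°

10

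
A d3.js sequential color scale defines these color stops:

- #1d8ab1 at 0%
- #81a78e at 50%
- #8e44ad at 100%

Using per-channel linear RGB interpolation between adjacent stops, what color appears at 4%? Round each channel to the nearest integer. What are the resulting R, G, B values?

(37, 140, 174)

4% lies between the 0% and 50% stops, so the local fraction is t = (4 − 0)/(50 − 0) = 4/50 ≈ 0.08.
#1d8ab1 → (29, 138, 177); #81a78e → (129, 167, 142).
R = 29 + 0.08 × (129 − 29) = 37 → 37
G = 138 + 0.08 × (167 − 138) = 140.32 → 140
B = 177 + 0.08 × (142 − 177) = 174.2 → 174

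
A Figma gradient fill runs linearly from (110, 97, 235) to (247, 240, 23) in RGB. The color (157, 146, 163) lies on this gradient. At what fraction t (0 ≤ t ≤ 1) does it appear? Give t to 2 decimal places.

0.34

Invert the lerp on the B channel (largest span, 212): t = (163 − 235) / (23 − 235) = -72/-212 = 0.33962.
Check on R: (157 − 110)/(247 − 110) = 0.3431 ✓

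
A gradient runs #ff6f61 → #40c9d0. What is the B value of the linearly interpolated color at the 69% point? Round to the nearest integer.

174

B₁ = 97 (from #ff6f61), B₂ = 208 (from #40c9d0).
B = 97 + 0.69 × (208 − 97) = 173.59 → 174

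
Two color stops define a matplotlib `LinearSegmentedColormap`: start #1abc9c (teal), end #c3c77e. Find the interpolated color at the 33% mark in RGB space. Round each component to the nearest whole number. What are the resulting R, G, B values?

#1abc9c → (26, 188, 156); #c3c77e → (195, 199, 126).
33% corresponds to t = 0.33.
R = 26 + 0.33 × (195 − 26) = 26 + 0.33 × 169 = 81.77 → 82
G = 188 + 0.33 × (199 − 188) = 188 + 0.33 × 11 = 191.63 → 192
B = 156 + 0.33 × (126 − 156) = 156 + 0.33 × -30 = 146.1 → 146
So the blended color is (82, 192, 146), about #52c092.

(82, 192, 146)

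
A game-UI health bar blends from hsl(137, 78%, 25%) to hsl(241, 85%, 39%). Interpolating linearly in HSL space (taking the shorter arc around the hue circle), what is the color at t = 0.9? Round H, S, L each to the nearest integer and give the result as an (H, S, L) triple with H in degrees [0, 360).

(231, 84, 38)

Hue arc: Δh = 241 − 137 = 104° (|Δh| ≤ 180, already the shorter path).
H = 137 + 0.9 × (104) = 230.6 → 231°
S = 78 + 0.9 × (85 − 78) = 84.3 → 84%
L = 25 + 0.9 × (39 − 25) = 37.6 → 38%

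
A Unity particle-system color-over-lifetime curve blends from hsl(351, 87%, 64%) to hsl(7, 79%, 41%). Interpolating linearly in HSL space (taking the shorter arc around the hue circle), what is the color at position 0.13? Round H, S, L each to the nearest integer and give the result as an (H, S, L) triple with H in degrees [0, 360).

(353, 86, 61)

Hue: 7 − 351 = -344°, but |-344| > 180 so the shorter arc goes the other way: Δh = -344 + 360 = 16°.
H = 351 + 0.13 × (16) = 353.08 → 353°
S = 87 + 0.13 × (79 − 87) = 85.96 → 86%
L = 64 + 0.13 × (41 − 64) = 61.01 → 61%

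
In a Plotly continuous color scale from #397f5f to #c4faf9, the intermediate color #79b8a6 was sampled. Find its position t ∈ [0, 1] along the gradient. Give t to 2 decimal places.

0.46

Invert the lerp on the B channel (largest span, 154): t = (166 − 95) / (249 − 95) = 71/154 = 0.46104.
Check on R: (121 − 57)/(196 − 57) = 0.4604 ✓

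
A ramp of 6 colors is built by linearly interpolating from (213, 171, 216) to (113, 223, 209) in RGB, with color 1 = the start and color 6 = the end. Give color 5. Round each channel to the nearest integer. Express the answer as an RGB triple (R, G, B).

(133, 213, 210)

With 6 swatches and endpoints inclusive, swatch 5 sits at t = (5 − 1)/(6 − 1) = 4/5 ≈ 0.8.
R = 213 + 0.8 × (113 − 213) = 133 → 133
G = 171 + 0.8 × (223 − 171) = 212.6 → 213
B = 216 + 0.8 × (209 − 216) = 210.4 → 210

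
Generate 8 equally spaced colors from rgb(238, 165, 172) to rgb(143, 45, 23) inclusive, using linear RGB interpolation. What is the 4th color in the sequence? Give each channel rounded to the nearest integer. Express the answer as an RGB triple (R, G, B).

With 8 swatches and endpoints inclusive, swatch 4 sits at t = (4 − 1)/(8 − 1) = 3/7 ≈ 0.4286.
R = 238 + 0.4286 × (143 − 238) = 197.283 → 197
G = 165 + 0.4286 × (45 − 165) = 113.568 → 114
B = 172 + 0.4286 × (23 − 172) = 108.139 → 108

(197, 114, 108)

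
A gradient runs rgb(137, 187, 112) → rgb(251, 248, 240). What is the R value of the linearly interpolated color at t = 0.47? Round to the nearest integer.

191

R = 137 + 0.47 × (251 − 137) = 190.58 → 191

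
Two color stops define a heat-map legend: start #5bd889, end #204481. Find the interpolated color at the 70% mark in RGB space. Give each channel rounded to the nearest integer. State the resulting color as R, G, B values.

#5bd889 → (91, 216, 137); #204481 → (32, 68, 129).
70% corresponds to t = 0.7.
R = 91 + 0.7 × (32 − 91) = 91 + 0.7 × -59 = 49.7 → 50
G = 216 + 0.7 × (68 − 216) = 216 + 0.7 × -148 = 112.4 → 112
B = 137 + 0.7 × (129 − 137) = 137 + 0.7 × -8 = 131.4 → 131

(50, 112, 131)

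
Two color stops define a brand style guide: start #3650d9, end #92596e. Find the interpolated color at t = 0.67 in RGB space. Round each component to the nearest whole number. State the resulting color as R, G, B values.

#3650d9 → (54, 80, 217); #92596e → (146, 89, 110).
R = 54 + 0.67 × (146 − 54) = 54 + 0.67 × 92 = 115.64 → 116
G = 80 + 0.67 × (89 − 80) = 80 + 0.67 × 9 = 86.03 → 86
B = 217 + 0.67 × (110 − 217) = 217 + 0.67 × -107 = 145.31 → 145

(116, 86, 145)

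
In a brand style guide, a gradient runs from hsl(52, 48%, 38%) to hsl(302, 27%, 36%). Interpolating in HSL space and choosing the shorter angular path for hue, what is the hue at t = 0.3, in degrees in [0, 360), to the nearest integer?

19

Hue: 302 − 52 = 250°, but |250| > 180 so the shorter arc goes the other way: Δh = 250 − 360 = -110°.
H = 52 + 0.3 × (-110) = 19 → 19°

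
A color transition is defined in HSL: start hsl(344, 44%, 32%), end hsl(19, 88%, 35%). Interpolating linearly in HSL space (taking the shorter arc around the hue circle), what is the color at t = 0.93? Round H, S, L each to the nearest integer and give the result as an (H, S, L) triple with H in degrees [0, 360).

Hue: 19 − 344 = -325°, but |-325| > 180 so the shorter arc goes the other way: Δh = -325 + 360 = 35°.
H = 344 + 0.93 × (35) = 376.55 → 377 → 377 mod 360 = 17°
S = 44 + 0.93 × (88 − 44) = 84.92 → 85%
L = 32 + 0.93 × (35 − 32) = 34.79 → 35%

(17, 85, 35)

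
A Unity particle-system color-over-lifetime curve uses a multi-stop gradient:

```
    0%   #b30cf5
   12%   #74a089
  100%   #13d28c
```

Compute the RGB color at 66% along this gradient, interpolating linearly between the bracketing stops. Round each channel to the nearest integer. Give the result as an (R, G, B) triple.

(56, 191, 139)

66% lies between the 12% and 100% stops, so the local fraction is t = (66 − 12)/(100 − 12) = 54/88 ≈ 0.6136.
#74a089 → (116, 160, 137); #13d28c → (19, 210, 140).
R = 116 + 0.6136 × (19 − 116) = 56.481 → 56
G = 160 + 0.6136 × (210 − 160) = 190.68 → 191
B = 137 + 0.6136 × (140 − 137) = 138.841 → 139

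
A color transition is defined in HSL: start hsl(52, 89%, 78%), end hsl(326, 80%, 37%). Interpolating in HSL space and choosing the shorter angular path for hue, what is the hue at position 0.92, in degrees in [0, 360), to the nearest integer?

333

Hue: 326 − 52 = 274°, but |274| > 180 so the shorter arc goes the other way: Δh = 274 − 360 = -86°.
H = 52 + 0.92 × (-86) = -27.12 → -27 → -27 mod 360 = 333°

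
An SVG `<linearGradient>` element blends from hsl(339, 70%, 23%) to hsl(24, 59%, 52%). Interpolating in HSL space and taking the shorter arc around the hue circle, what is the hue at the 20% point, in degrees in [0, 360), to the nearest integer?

348

Hue: 24 − 339 = -315°, but |-315| > 180 so the shorter arc goes the other way: Δh = -315 + 360 = 45°.
H = 339 + 0.2 × (45) = 348 → 348°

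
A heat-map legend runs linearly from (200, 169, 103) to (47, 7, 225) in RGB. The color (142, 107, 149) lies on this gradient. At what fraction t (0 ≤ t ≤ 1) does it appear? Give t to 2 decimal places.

0.38

Invert the lerp on the G channel (largest span, 162): t = (107 − 169) / (7 − 169) = -62/-162 = 0.38272.
Check on R: (142 − 200)/(47 − 200) = 0.3791 ✓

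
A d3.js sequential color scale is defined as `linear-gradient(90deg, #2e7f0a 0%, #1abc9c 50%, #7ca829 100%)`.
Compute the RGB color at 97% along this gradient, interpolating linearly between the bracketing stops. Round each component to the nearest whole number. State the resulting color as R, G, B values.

97% lies between the 50% and 100% stops, so the local fraction is t = (97 − 50)/(100 − 50) = 47/50 ≈ 0.94.
#1abc9c → (26, 188, 156); #7ca829 → (124, 168, 41).
R = 26 + 0.94 × (124 − 26) = 118.12 → 118
G = 188 + 0.94 × (168 − 188) = 169.2 → 169
B = 156 + 0.94 × (41 − 156) = 47.9 → 48

(118, 169, 48)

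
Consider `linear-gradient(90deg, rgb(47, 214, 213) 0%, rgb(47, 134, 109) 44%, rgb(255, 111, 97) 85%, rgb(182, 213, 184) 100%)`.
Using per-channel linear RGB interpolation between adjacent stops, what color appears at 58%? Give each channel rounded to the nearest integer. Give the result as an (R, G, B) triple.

(118, 126, 105)

58% lies between the 44% and 85% stops, so the local fraction is t = (58 − 44)/(85 − 44) = 14/41 ≈ 0.3415.
R = 47 + 0.3415 × (255 − 47) = 118.032 → 118
G = 134 + 0.3415 × (111 − 134) = 126.145 → 126
B = 109 + 0.3415 × (97 − 109) = 104.902 → 105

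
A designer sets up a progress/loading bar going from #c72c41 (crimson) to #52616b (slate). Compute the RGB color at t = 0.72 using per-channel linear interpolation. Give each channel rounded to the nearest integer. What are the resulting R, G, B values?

(115, 82, 95)

#c72c41 → (199, 44, 65); #52616b → (82, 97, 107).
R = 199 + 0.72 × (82 − 199) = 199 + 0.72 × -117 = 114.76 → 115
G = 44 + 0.72 × (97 − 44) = 44 + 0.72 × 53 = 82.16 → 82
B = 65 + 0.72 × (107 − 65) = 65 + 0.72 × 42 = 95.24 → 95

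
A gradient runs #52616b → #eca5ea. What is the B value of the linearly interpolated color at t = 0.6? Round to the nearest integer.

183

B₁ = 107 (from #52616b), B₂ = 234 (from #eca5ea).
B = 107 + 0.6 × (234 − 107) = 183.2 → 183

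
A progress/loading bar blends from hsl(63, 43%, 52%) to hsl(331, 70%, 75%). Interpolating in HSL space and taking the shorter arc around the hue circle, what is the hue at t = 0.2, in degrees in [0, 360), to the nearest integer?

Hue: 331 − 63 = 268°, but |268| > 180 so the shorter arc goes the other way: Δh = 268 − 360 = -92°.
H = 63 + 0.2 × (-92) = 44.6 → 45°

45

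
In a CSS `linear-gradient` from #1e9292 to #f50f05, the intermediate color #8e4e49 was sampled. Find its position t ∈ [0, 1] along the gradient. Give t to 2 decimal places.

0.52

Invert the lerp on the R channel (largest span, 215): t = (142 − 30) / (245 − 30) = 112/215 = 0.52093.
Check on G: (78 − 146)/(15 − 146) = 0.5191 ✓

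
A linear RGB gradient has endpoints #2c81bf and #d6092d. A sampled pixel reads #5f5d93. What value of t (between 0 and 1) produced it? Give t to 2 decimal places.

0.30

Invert the lerp on the R channel (largest span, 170): t = (95 − 44) / (214 − 44) = 51/170 = 0.3.
Check on G: (93 − 129)/(9 − 129) = 0.3 ✓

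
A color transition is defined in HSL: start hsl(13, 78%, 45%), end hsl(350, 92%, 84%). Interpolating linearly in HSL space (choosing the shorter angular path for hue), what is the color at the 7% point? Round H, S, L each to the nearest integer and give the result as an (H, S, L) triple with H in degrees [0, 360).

Hue: 350 − 13 = 337°, but |337| > 180 so the shorter arc goes the other way: Δh = 337 − 360 = -23°.
H = 13 + 0.07 × (-23) = 11.39 → 11°
S = 78 + 0.07 × (92 − 78) = 78.98 → 79%
L = 45 + 0.07 × (84 − 45) = 47.73 → 48%

(11, 79, 48)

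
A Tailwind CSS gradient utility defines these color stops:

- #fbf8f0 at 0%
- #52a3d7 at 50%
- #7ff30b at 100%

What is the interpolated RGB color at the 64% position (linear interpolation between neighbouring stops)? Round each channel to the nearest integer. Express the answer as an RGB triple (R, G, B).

(95, 185, 158)

64% lies between the 50% and 100% stops, so the local fraction is t = (64 − 50)/(100 − 50) = 14/50 ≈ 0.28.
#52a3d7 → (82, 163, 215); #7ff30b → (127, 243, 11).
R = 82 + 0.28 × (127 − 82) = 94.6 → 95
G = 163 + 0.28 × (243 − 163) = 185.4 → 185
B = 215 + 0.28 × (11 − 215) = 157.88 → 158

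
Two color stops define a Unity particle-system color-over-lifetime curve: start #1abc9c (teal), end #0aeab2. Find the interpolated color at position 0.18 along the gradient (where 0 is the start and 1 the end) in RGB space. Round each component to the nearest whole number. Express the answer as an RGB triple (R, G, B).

(23, 196, 160)

#1abc9c → (26, 188, 156); #0aeab2 → (10, 234, 178).
R = 26 + 0.18 × (10 − 26) = 26 + 0.18 × -16 = 23.12 → 23
G = 188 + 0.18 × (234 − 188) = 188 + 0.18 × 46 = 196.28 → 196
B = 156 + 0.18 × (178 − 156) = 156 + 0.18 × 22 = 159.96 → 160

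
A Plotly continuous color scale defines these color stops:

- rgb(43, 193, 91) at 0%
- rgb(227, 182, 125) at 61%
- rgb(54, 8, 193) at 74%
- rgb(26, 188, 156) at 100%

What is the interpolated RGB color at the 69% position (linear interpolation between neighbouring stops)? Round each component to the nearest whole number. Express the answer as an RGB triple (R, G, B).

(121, 75, 167)

69% lies between the 61% and 74% stops, so the local fraction is t = (69 − 61)/(74 − 61) = 8/13 ≈ 0.6154.
R = 227 + 0.6154 × (54 − 227) = 120.536 → 121
G = 182 + 0.6154 × (8 − 182) = 74.92 → 75
B = 125 + 0.6154 × (193 − 125) = 166.847 → 167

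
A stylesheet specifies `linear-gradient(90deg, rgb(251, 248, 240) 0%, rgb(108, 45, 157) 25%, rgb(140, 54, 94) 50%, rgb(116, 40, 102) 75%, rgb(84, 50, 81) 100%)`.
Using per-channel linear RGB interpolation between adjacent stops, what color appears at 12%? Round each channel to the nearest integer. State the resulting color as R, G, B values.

12% lies between the 0% and 25% stops, so the local fraction is t = (12 − 0)/(25 − 0) = 12/25 ≈ 0.48.
R = 251 + 0.48 × (108 − 251) = 182.36 → 182
G = 248 + 0.48 × (45 − 248) = 150.56 → 151
B = 240 + 0.48 × (157 − 240) = 200.16 → 200

(182, 151, 200)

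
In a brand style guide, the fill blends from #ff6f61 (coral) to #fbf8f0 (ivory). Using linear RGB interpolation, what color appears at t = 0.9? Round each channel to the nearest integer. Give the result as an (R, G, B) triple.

#ff6f61 → (255, 111, 97); #fbf8f0 → (251, 248, 240).
R = 255 + 0.9 × (251 − 255) = 255 + 0.9 × -4 = 251.4 → 251
G = 111 + 0.9 × (248 − 111) = 111 + 0.9 × 137 = 234.3 → 234
B = 97 + 0.9 × (240 − 97) = 97 + 0.9 × 143 = 225.7 → 226

(251, 234, 226)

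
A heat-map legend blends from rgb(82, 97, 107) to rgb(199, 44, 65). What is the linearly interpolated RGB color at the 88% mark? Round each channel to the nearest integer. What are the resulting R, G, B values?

88% corresponds to t = 0.88.
R = 82 + 0.88 × (199 − 82) = 82 + 0.88 × 117 = 184.96 → 185
G = 97 + 0.88 × (44 − 97) = 97 + 0.88 × -53 = 50.36 → 50
B = 107 + 0.88 × (65 − 107) = 107 + 0.88 × -42 = 70.04 → 70

(185, 50, 70)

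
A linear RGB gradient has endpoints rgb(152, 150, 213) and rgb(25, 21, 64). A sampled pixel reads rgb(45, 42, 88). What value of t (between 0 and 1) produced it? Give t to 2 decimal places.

0.84

Invert the lerp on the B channel (largest span, 149): t = (88 − 213) / (64 − 213) = -125/-149 = 0.83893.
Check on R: (45 − 152)/(25 − 152) = 0.8425 ✓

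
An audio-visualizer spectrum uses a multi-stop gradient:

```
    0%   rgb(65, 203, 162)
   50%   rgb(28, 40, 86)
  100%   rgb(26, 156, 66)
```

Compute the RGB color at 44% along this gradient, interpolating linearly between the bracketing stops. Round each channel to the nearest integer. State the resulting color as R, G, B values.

44% lies between the 0% and 50% stops, so the local fraction is t = (44 − 0)/(50 − 0) = 44/50 ≈ 0.88.
R = 65 + 0.88 × (28 − 65) = 32.44 → 32
G = 203 + 0.88 × (40 − 203) = 59.56 → 60
B = 162 + 0.88 × (86 − 162) = 95.12 → 95

(32, 60, 95)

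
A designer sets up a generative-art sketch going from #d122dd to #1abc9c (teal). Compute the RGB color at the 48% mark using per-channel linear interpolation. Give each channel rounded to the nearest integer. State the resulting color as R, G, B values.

(121, 108, 190)

#d122dd → (209, 34, 221); #1abc9c → (26, 188, 156).
48% corresponds to t = 0.48.
R = 209 + 0.48 × (26 − 209) = 209 + 0.48 × -183 = 121.16 → 121
G = 34 + 0.48 × (188 − 34) = 34 + 0.48 × 154 = 107.92 → 108
B = 221 + 0.48 × (156 − 221) = 221 + 0.48 × -65 = 189.8 → 190
So the blended color is (121, 108, 190), about #796cbe.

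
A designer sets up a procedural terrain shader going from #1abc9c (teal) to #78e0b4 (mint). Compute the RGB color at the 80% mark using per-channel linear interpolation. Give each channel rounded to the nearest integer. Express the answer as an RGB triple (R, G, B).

#1abc9c → (26, 188, 156); #78e0b4 → (120, 224, 180).
80% corresponds to t = 0.8.
R = 26 + 0.8 × (120 − 26) = 26 + 0.8 × 94 = 101.2 → 101
G = 188 + 0.8 × (224 − 188) = 188 + 0.8 × 36 = 216.8 → 217
B = 156 + 0.8 × (180 − 156) = 156 + 0.8 × 24 = 175.2 → 175
So the blended color is (101, 217, 175), about #65d9af.

(101, 217, 175)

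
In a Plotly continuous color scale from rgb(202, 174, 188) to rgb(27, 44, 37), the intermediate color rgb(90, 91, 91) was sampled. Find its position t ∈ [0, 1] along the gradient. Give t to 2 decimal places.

Invert the lerp on the R channel (largest span, 175): t = (90 − 202) / (27 − 202) = -112/-175 = 0.64.
Check on G: (91 − 174)/(44 − 174) = 0.6385 ✓

0.64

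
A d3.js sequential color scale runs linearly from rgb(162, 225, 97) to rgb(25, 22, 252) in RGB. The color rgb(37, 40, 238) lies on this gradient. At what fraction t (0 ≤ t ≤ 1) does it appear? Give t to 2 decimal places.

0.91

Invert the lerp on the G channel (largest span, 203): t = (40 − 225) / (22 − 225) = -185/-203 = 0.91133.
Check on R: (37 − 162)/(25 − 162) = 0.9124 ✓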